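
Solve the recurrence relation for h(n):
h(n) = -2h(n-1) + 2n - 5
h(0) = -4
First-order linear with linear forcing.
Homogeneous solution: h_h(n) = A·(-2)^n.
Try particular h_p(n) = pn + q. Substituting:
  pn + q = -2(p(n-1) + q) + 2n - 5.
Matching the n-coefficient: p = -2p + 2 ⇒ p = \frac{2}{3}.
Matching constants: q = 2p - 2q - 5 ⇒ q = - \frac{11}{9}.
General: h(n) = A·(-2)^n + \frac{2 n}{3} - \frac{11}{9}.
Apply h(0) = -4: A - \frac{11}{9} = -4 ⇒ A = - \frac{25}{9}.
So h(n) = - \frac{25 \left(-2\right)^{n}}{9} + \frac{2 n}{3} - \frac{11}{9}.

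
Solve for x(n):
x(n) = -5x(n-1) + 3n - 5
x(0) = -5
First-order linear with linear forcing.
Homogeneous solution: x_h(n) = A·(-5)^n.
Try particular x_p(n) = pn + q. Substituting:
  pn + q = -5(p(n-1) + q) + 3n - 5.
Matching the n-coefficient: p = -5p + 3 ⇒ p = \frac{1}{2}.
Matching constants: q = 5p - 5q - 5 ⇒ q = - \frac{5}{12}.
General: x(n) = A·(-5)^n + \frac{n}{2} - \frac{5}{12}.
Apply x(0) = -5: A - \frac{5}{12} = -5 ⇒ A = - \frac{55}{12}.
So x(n) = - \frac{55 \left(-5\right)^{n}}{12} + \frac{n}{2} - \frac{5}{12}.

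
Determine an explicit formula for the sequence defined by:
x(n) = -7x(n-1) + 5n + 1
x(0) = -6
First-order linear with linear forcing.
Homogeneous solution: x_h(n) = A·(-7)^n.
Try particular x_p(n) = pn + q. Substituting:
  pn + q = -7(p(n-1) + q) + 5n + 1.
Matching the n-coefficient: p = -7p + 5 ⇒ p = \frac{5}{8}.
Matching constants: q = 7p - 7q + 1 ⇒ q = \frac{43}{64}.
General: x(n) = A·(-7)^n + \frac{5 n}{8} + \frac{43}{64}.
Apply x(0) = -6: A + \frac{43}{64} = -6 ⇒ A = - \frac{427}{64}.
So x(n) = - \frac{427 \left(-7\right)^{n}}{64} + \frac{5 n}{8} + \frac{43}{64}.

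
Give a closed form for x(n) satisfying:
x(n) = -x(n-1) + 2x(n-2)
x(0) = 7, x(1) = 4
Characteristic equation: x² + x - 2 = 0, which factors as (x - (1))(x - (-2)) = 0.
Roots r₁ = 1, r₂ = -2 (distinct).
General solution: x(n) = A·(1)^n + B·(-2)^n.
From x(0) = 7: A + B = 7.
From x(1) = 4: A - 2B = 4.
Solving: A = 6, B = 1.
So x(n) = \left(-2\right)^{n} + 6.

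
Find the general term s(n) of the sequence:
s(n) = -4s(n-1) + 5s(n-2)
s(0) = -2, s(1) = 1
Characteristic equation: x² + 4x - 5 = 0, which factors as (x - (-5))(x - (1)) = 0.
Roots r₁ = -5, r₂ = 1 (distinct).
General solution: s(n) = A·(-5)^n + B·(1)^n.
From s(0) = -2: A + B = -2.
From s(1) = 1: -5A + B = 1.
Solving: A = - \frac{1}{2}, B = - \frac{3}{2}.
So s(n) = - \frac{\left(-5\right)^{n}}{2} - \frac{3}{2}.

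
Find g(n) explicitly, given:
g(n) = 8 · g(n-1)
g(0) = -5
Pure geometric recurrence with ratio 8.
By induction g(n) = g(0) · (8)^n = - 5 \cdot 8^{n}.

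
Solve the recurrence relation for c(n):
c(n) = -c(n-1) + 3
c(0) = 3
First-order linear non-homogeneous.
Homogeneous solution: c_h(n) = A·(-1)^n.
Try constant particular solution c_p = K: K = -K + 3 ⇒ K = \frac{3}{2}.
General: c(n) = A·(-1)^n + \frac{3}{2}.
Apply c(0) = 3: A + \frac{3}{2} = 3 ⇒ A = \frac{3}{2}.
So c(n) = \frac{3 \left(-1\right)^{n}}{2} + \frac{3}{2}.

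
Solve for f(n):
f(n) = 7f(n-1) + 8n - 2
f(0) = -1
First-order linear with linear forcing.
Homogeneous solution: f_h(n) = A·(7)^n.
Try particular f_p(n) = pn + q. Substituting:
  pn + q = 7(p(n-1) + q) + 8n - 2.
Matching the n-coefficient: p = 7p + 8 ⇒ p = - \frac{4}{3}.
Matching constants: q = -7p + 7q - 2 ⇒ q = - \frac{11}{9}.
General: f(n) = A·(7)^n - \frac{4 n}{3} - \frac{11}{9}.
Apply f(0) = -1: A - \frac{11}{9} = -1 ⇒ A = \frac{2}{9}.
So f(n) = \frac{2 \cdot 7^{n}}{9} - \frac{4 n}{3} - \frac{11}{9}.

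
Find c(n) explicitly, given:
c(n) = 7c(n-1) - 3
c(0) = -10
First-order linear non-homogeneous.
Homogeneous solution: c_h(n) = A·(7)^n.
Try constant particular solution c_p = K: K = 7K - 3 ⇒ K = \frac{1}{2}.
General: c(n) = A·(7)^n + \frac{1}{2}.
Apply c(0) = -10: A + \frac{1}{2} = -10 ⇒ A = - \frac{21}{2}.
So c(n) = \frac{1}{2} - \frac{21 \cdot 7^{n}}{2}.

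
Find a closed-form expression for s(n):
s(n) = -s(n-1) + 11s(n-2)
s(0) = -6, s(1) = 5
Characteristic equation: x² + x - 11 = 0.
Discriminant Δ = (-1)² + 4·(11) = 45.
Roots r₁,₂ = (-1 ± √45)/2, so r₁ = - \frac{1}{2} + \frac{3 \sqrt{5}}{2}, r₂ = - \frac{3 \sqrt{5}}{2} - \frac{1}{2}.
General solution: s(n) = A·r₁^n + B·r₂^n.
From the initial conditions, A + B = -6 and r₁A + r₂B = 5.
Since r₁ - r₂ = √45: A = (5 - (-6)r₂)/√45 = -3 + \frac{2 \sqrt{5}}{15}, and B = -6 - A = -3 - \frac{2 \sqrt{5}}{15}.
So s(n) = \left(-3 + \frac{2 \sqrt{5}}{15}\right)\left(- \frac{1}{2} + \frac{3 \sqrt{5}}{2}\right)^n + \left(-3 - \frac{2 \sqrt{5}}{15}\right)\left(- \frac{3 \sqrt{5}}{2} - \frac{1}{2}\right)^n.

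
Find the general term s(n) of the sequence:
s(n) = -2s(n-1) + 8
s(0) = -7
First-order linear non-homogeneous.
Homogeneous solution: s_h(n) = A·(-2)^n.
Try constant particular solution s_p = K: K = -2K + 8 ⇒ K = \frac{8}{3}.
General: s(n) = A·(-2)^n + \frac{8}{3}.
Apply s(0) = -7: A + \frac{8}{3} = -7 ⇒ A = - \frac{29}{3}.
So s(n) = \frac{8}{3} - \frac{29 \left(-2\right)^{n}}{3}.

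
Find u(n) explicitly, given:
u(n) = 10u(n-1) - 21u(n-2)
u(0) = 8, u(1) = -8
Characteristic equation: x² - 10x + 21 = 0, which factors as (x - (3))(x - (7)) = 0.
Roots r₁ = 3, r₂ = 7 (distinct).
General solution: u(n) = A·(3)^n + B·(7)^n.
From u(0) = 8: A + B = 8.
From u(1) = -8: 3A + 7B = -8.
Solving: A = 16, B = -8.
So u(n) = 16 \cdot 3^{n} - 8 \cdot 7^{n}.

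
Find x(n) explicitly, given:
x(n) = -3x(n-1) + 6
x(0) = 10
First-order linear non-homogeneous.
Homogeneous solution: x_h(n) = A·(-3)^n.
Try constant particular solution x_p = K: K = -3K + 6 ⇒ K = \frac{3}{2}.
General: x(n) = A·(-3)^n + \frac{3}{2}.
Apply x(0) = 10: A + \frac{3}{2} = 10 ⇒ A = \frac{17}{2}.
So x(n) = \frac{17 \left(-3\right)^{n}}{2} + \frac{3}{2}.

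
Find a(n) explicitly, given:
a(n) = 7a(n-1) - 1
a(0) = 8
First-order linear non-homogeneous.
Homogeneous solution: a_h(n) = A·(7)^n.
Try constant particular solution a_p = K: K = 7K - 1 ⇒ K = \frac{1}{6}.
General: a(n) = A·(7)^n + \frac{1}{6}.
Apply a(0) = 8: A + \frac{1}{6} = 8 ⇒ A = \frac{47}{6}.
So a(n) = \frac{47 \cdot 7^{n}}{6} + \frac{1}{6}.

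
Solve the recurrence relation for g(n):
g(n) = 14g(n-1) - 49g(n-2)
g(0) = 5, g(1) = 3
Characteristic equation: x² - 14x + 49 = 0, which is (x - (7))².
Repeated root r = 7.
General solution: g(n) = (A + Bn)·(7)^n.
From g(0) = 5: A = 5.
From g(1) = 3: (A + B)·(7) = 3 ⇒ B = - \frac{32}{7}.
So g(n) = \left(5 - \frac{32 n}{7}\right) \cdot (7)^n.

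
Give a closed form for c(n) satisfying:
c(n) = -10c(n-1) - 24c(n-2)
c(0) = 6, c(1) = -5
Characteristic equation: x² + 10x + 24 = 0, which factors as (x - (-4))(x - (-6)) = 0.
Roots r₁ = -4, r₂ = -6 (distinct).
General solution: c(n) = A·(-4)^n + B·(-6)^n.
From c(0) = 6: A + B = 6.
From c(1) = -5: -4A - 6B = -5.
Solving: A = \frac{31}{2}, B = - \frac{19}{2}.
So c(n) = \frac{31 \left(-4\right)^{n}}{2} - \frac{19 \left(-6\right)^{n}}{2}.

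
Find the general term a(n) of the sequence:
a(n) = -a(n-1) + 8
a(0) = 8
First-order linear non-homogeneous.
Homogeneous solution: a_h(n) = A·(-1)^n.
Try constant particular solution a_p = K: K = -K + 8 ⇒ K = 4.
General: a(n) = A·(-1)^n + 4.
Apply a(0) = 8: A + 4 = 8 ⇒ A = 4.
So a(n) = 4 \left(-1\right)^{n} + 4.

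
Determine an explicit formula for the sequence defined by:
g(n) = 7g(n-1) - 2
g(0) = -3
First-order linear non-homogeneous.
Homogeneous solution: g_h(n) = A·(7)^n.
Try constant particular solution g_p = K: K = 7K - 2 ⇒ K = \frac{1}{3}.
General: g(n) = A·(7)^n + \frac{1}{3}.
Apply g(0) = -3: A + \frac{1}{3} = -3 ⇒ A = - \frac{10}{3}.
So g(n) = \frac{1}{3} - \frac{10 \cdot 7^{n}}{3}.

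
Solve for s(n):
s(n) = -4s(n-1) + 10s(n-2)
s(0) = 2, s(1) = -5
Characteristic equation: x² + 4x - 10 = 0.
Discriminant Δ = (-4)² + 4·(10) = 56.
Roots r₁,₂ = (-4 ± √56)/2, so r₁ = -2 + \sqrt{14}, r₂ = - \sqrt{14} - 2.
General solution: s(n) = A·r₁^n + B·r₂^n.
From the initial conditions, A + B = 2 and r₁A + r₂B = -5.
Since r₁ - r₂ = √56: A = (-5 - (2)r₂)/√56 = 1 - \frac{\sqrt{14}}{28}, and B = 2 - A = \frac{\sqrt{14}}{28} + 1.
So s(n) = \left(1 - \frac{\sqrt{14}}{28}\right)\left(-2 + \sqrt{14}\right)^n + \left(\frac{\sqrt{14}}{28} + 1\right)\left(- \sqrt{14} - 2\right)^n.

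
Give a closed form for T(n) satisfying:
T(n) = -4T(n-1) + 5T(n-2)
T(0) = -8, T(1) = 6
Characteristic equation: x² + 4x - 5 = 0, which factors as (x - (1))(x - (-5)) = 0.
Roots r₁ = 1, r₂ = -5 (distinct).
General solution: T(n) = A·(1)^n + B·(-5)^n.
From T(0) = -8: A + B = -8.
From T(1) = 6: A - 5B = 6.
Solving: A = - \frac{17}{3}, B = - \frac{7}{3}.
So T(n) = - \frac{7 \left(-5\right)^{n}}{3} - \frac{17}{3}.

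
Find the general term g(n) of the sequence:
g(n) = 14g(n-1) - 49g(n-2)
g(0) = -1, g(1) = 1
Characteristic equation: x² - 14x + 49 = 0, which is (x - (7))².
Repeated root r = 7.
General solution: g(n) = (A + Bn)·(7)^n.
From g(0) = -1: A = -1.
From g(1) = 1: (A + B)·(7) = 1 ⇒ B = \frac{8}{7}.
So g(n) = \left(\frac{8 n}{7} - 1\right) \cdot (7)^n.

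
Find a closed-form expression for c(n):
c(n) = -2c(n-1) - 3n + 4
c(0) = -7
First-order linear with linear forcing.
Homogeneous solution: c_h(n) = A·(-2)^n.
Try particular c_p(n) = pn + q. Substituting:
  pn + q = -2(p(n-1) + q) - 3n + 4.
Matching the n-coefficient: p = -2p - 3 ⇒ p = -1.
Matching constants: q = 2p - 2q + 4 ⇒ q = \frac{2}{3}.
General: c(n) = A·(-2)^n - n + \frac{2}{3}.
Apply c(0) = -7: A + \frac{2}{3} = -7 ⇒ A = - \frac{23}{3}.
So c(n) = - \frac{23 \left(-2\right)^{n}}{3} - n + \frac{2}{3}.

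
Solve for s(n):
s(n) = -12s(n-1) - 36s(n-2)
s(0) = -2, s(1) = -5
Characteristic equation: x² + 12x + 36 = 0, which is (x - (-6))².
Repeated root r = -6.
General solution: s(n) = (A + Bn)·(-6)^n.
From s(0) = -2: A = -2.
From s(1) = -5: (A + B)·(-6) = -5 ⇒ B = \frac{17}{6}.
So s(n) = \left(\frac{17 n}{6} - 2\right) \cdot (-6)^n.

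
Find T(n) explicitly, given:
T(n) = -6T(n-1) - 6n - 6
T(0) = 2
First-order linear with linear forcing.
Homogeneous solution: T_h(n) = A·(-6)^n.
Try particular T_p(n) = pn + q. Substituting:
  pn + q = -6(p(n-1) + q) - 6n - 6.
Matching the n-coefficient: p = -6p - 6 ⇒ p = - \frac{6}{7}.
Matching constants: q = 6p - 6q - 6 ⇒ q = - \frac{78}{49}.
General: T(n) = A·(-6)^n - \frac{6 n}{7} - \frac{78}{49}.
Apply T(0) = 2: A - \frac{78}{49} = 2 ⇒ A = \frac{176}{49}.
So T(n) = \frac{176 \left(-6\right)^{n}}{49} - \frac{6 n}{7} - \frac{78}{49}.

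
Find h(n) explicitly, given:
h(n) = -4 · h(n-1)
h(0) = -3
Pure geometric recurrence with ratio -4.
By induction h(n) = h(0) · (-4)^n = - 3 \left(-4\right)^{n}.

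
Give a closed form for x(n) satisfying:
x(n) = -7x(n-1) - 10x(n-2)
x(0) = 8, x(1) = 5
Characteristic equation: x² + 7x + 10 = 0, which factors as (x - (-5))(x - (-2)) = 0.
Roots r₁ = -5, r₂ = -2 (distinct).
General solution: x(n) = A·(-5)^n + B·(-2)^n.
From x(0) = 8: A + B = 8.
From x(1) = 5: -5A - 2B = 5.
Solving: A = -7, B = 15.
So x(n) = 15 \left(-2\right)^{n} - 7 \left(-5\right)^{n}.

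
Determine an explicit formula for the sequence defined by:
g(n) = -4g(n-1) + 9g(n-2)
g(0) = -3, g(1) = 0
Characteristic equation: x² + 4x - 9 = 0.
Discriminant Δ = (-4)² + 4·(9) = 52.
Roots r₁,₂ = (-4 ± √52)/2, so r₁ = -2 + \sqrt{13}, r₂ = - \sqrt{13} - 2.
General solution: g(n) = A·r₁^n + B·r₂^n.
From the initial conditions, A + B = -3 and r₁A + r₂B = 0.
Since r₁ - r₂ = √52: A = (0 - (-3)r₂)/√52 = - \frac{3}{2} - \frac{3 \sqrt{13}}{13}, and B = -3 - A = - \frac{3}{2} + \frac{3 \sqrt{13}}{13}.
So g(n) = \left(- \frac{3}{2} - \frac{3 \sqrt{13}}{13}\right)\left(-2 + \sqrt{13}\right)^n + \left(- \frac{3}{2} + \frac{3 \sqrt{13}}{13}\right)\left(- \sqrt{13} - 2\right)^n.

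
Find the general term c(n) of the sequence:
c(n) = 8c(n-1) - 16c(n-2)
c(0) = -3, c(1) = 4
Characteristic equation: x² - 8x + 16 = 0, which is (x - (4))².
Repeated root r = 4.
General solution: c(n) = (A + Bn)·(4)^n.
From c(0) = -3: A = -3.
From c(1) = 4: (A + B)·(4) = 4 ⇒ B = 4.
So c(n) = \left(4 n - 3\right) \cdot (4)^n.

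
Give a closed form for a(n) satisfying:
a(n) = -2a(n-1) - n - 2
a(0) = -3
First-order linear with linear forcing.
Homogeneous solution: a_h(n) = A·(-2)^n.
Try particular a_p(n) = pn + q. Substituting:
  pn + q = -2(p(n-1) + q) - n - 2.
Matching the n-coefficient: p = -2p - 1 ⇒ p = - \frac{1}{3}.
Matching constants: q = 2p - 2q - 2 ⇒ q = - \frac{8}{9}.
General: a(n) = A·(-2)^n - \frac{n}{3} - \frac{8}{9}.
Apply a(0) = -3: A - \frac{8}{9} = -3 ⇒ A = - \frac{19}{9}.
So a(n) = - \frac{19 \left(-2\right)^{n}}{9} - \frac{n}{3} - \frac{8}{9}.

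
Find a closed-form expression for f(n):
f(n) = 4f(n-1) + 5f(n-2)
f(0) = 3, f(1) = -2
Characteristic equation: x² - 4x - 5 = 0, which factors as (x - (-1))(x - (5)) = 0.
Roots r₁ = -1, r₂ = 5 (distinct).
General solution: f(n) = A·(-1)^n + B·(5)^n.
From f(0) = 3: A + B = 3.
From f(1) = -2: -A + 5B = -2.
Solving: A = \frac{17}{6}, B = \frac{1}{6}.
So f(n) = \frac{17 \left(-1\right)^{n}}{6} + \frac{5^{n}}{6}.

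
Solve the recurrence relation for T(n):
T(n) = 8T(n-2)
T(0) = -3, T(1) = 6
Characteristic equation: x² - 8 = 0.
Discriminant Δ = (0)² + 4·(8) = 32.
Roots r₁,₂ = (0 ± √32)/2, so r₁ = 2 \sqrt{2}, r₂ = - 2 \sqrt{2}.
General solution: T(n) = A·r₁^n + B·r₂^n.
From the initial conditions, A + B = -3 and r₁A + r₂B = 6.
Since r₁ - r₂ = √32: A = (6 - (-3)r₂)/√32 = - \frac{3}{2} + \frac{3 \sqrt{2}}{4}, and B = -3 - A = - \frac{3}{2} - \frac{3 \sqrt{2}}{4}.
So T(n) = \left(- \frac{3}{2} + \frac{3 \sqrt{2}}{4}\right)\left(2 \sqrt{2}\right)^n + \left(- \frac{3}{2} - \frac{3 \sqrt{2}}{4}\right)\left(- 2 \sqrt{2}\right)^n.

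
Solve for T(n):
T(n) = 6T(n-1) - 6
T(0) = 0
First-order linear non-homogeneous.
Homogeneous solution: T_h(n) = A·(6)^n.
Try constant particular solution T_p = K: K = 6K - 6 ⇒ K = \frac{6}{5}.
General: T(n) = A·(6)^n + \frac{6}{5}.
Apply T(0) = 0: A + \frac{6}{5} = 0 ⇒ A = - \frac{6}{5}.
So T(n) = \frac{6}{5} - \frac{6 \cdot 6^{n}}{5}.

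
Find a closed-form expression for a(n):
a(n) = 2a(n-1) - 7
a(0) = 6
First-order linear non-homogeneous.
Homogeneous solution: a_h(n) = A·(2)^n.
Try constant particular solution a_p = K: K = 2K - 7 ⇒ K = 7.
General: a(n) = A·(2)^n + 7.
Apply a(0) = 6: A + 7 = 6 ⇒ A = -1.
So a(n) = 7 - 2^{n}.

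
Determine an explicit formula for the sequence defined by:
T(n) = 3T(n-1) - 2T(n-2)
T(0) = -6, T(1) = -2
Characteristic equation: x² - 3x + 2 = 0, which factors as (x - (1))(x - (2)) = 0.
Roots r₁ = 1, r₂ = 2 (distinct).
General solution: T(n) = A·(1)^n + B·(2)^n.
From T(0) = -6: A + B = -6.
From T(1) = -2: A + 2B = -2.
Solving: A = -10, B = 4.
So T(n) = 4 \cdot 2^{n} - 10.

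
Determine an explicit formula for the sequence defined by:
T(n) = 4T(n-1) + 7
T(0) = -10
First-order linear non-homogeneous.
Homogeneous solution: T_h(n) = A·(4)^n.
Try constant particular solution T_p = K: K = 4K + 7 ⇒ K = - \frac{7}{3}.
General: T(n) = A·(4)^n - \frac{7}{3}.
Apply T(0) = -10: A - \frac{7}{3} = -10 ⇒ A = - \frac{23}{3}.
So T(n) = - \frac{23 \cdot 4^{n}}{3} - \frac{7}{3}.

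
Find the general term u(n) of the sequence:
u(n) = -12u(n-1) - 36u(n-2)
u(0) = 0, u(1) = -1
Characteristic equation: x² + 12x + 36 = 0, which is (x - (-6))².
Repeated root r = -6.
General solution: u(n) = (A + Bn)·(-6)^n.
From u(0) = 0: A = 0.
From u(1) = -1: (A + B)·(-6) = -1 ⇒ B = \frac{1}{6}.
So u(n) = \left(\frac{n}{6}\right) \cdot (-6)^n.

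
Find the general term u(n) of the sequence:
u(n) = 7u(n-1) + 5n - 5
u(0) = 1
First-order linear with linear forcing.
Homogeneous solution: u_h(n) = A·(7)^n.
Try particular u_p(n) = pn + q. Substituting:
  pn + q = 7(p(n-1) + q) + 5n - 5.
Matching the n-coefficient: p = 7p + 5 ⇒ p = - \frac{5}{6}.
Matching constants: q = -7p + 7q - 5 ⇒ q = - \frac{5}{36}.
General: u(n) = A·(7)^n - \frac{5 n}{6} - \frac{5}{36}.
Apply u(0) = 1: A - \frac{5}{36} = 1 ⇒ A = \frac{41}{36}.
So u(n) = \frac{41 \cdot 7^{n}}{36} - \frac{5 n}{6} - \frac{5}{36}.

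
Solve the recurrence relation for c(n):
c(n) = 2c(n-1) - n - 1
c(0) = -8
First-order linear with linear forcing.
Homogeneous solution: c_h(n) = A·(2)^n.
Try particular c_p(n) = pn + q. Substituting:
  pn + q = 2(p(n-1) + q) - n - 1.
Matching the n-coefficient: p = 2p - 1 ⇒ p = 1.
Matching constants: q = -2p + 2q - 1 ⇒ q = 3.
General: c(n) = A·(2)^n + n + 3.
Apply c(0) = -8: A + 3 = -8 ⇒ A = -11.
So c(n) = - 11 \cdot 2^{n} + n + 3.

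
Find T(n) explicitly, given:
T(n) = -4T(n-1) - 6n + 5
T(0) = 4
First-order linear with linear forcing.
Homogeneous solution: T_h(n) = A·(-4)^n.
Try particular T_p(n) = pn + q. Substituting:
  pn + q = -4(p(n-1) + q) - 6n + 5.
Matching the n-coefficient: p = -4p - 6 ⇒ p = - \frac{6}{5}.
Matching constants: q = 4p - 4q + 5 ⇒ q = \frac{1}{25}.
General: T(n) = A·(-4)^n - \frac{6 n}{5} + \frac{1}{25}.
Apply T(0) = 4: A + \frac{1}{25} = 4 ⇒ A = \frac{99}{25}.
So T(n) = \frac{99 \left(-4\right)^{n}}{25} - \frac{6 n}{5} + \frac{1}{25}.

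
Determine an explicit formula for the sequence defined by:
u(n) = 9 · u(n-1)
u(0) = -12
Pure geometric recurrence with ratio 9.
By induction u(n) = u(0) · (9)^n = - 12 \cdot 9^{n}.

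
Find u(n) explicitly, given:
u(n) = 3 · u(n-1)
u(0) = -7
Pure geometric recurrence with ratio 3.
By induction u(n) = u(0) · (3)^n = - 7 \cdot 3^{n}.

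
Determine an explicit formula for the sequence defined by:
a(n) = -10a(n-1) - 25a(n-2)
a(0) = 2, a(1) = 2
Characteristic equation: x² + 10x + 25 = 0, which is (x - (-5))².
Repeated root r = -5.
General solution: a(n) = (A + Bn)·(-5)^n.
From a(0) = 2: A = 2.
From a(1) = 2: (A + B)·(-5) = 2 ⇒ B = - \frac{12}{5}.
So a(n) = \left(2 - \frac{12 n}{5}\right) \cdot (-5)^n.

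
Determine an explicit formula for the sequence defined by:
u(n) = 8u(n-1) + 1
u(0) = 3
First-order linear non-homogeneous.
Homogeneous solution: u_h(n) = A·(8)^n.
Try constant particular solution u_p = K: K = 8K + 1 ⇒ K = - \frac{1}{7}.
General: u(n) = A·(8)^n - \frac{1}{7}.
Apply u(0) = 3: A - \frac{1}{7} = 3 ⇒ A = \frac{22}{7}.
So u(n) = \frac{22 \cdot 8^{n}}{7} - \frac{1}{7}.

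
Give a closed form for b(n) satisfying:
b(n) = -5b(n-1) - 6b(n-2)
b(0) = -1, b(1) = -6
Characteristic equation: x² + 5x + 6 = 0, which factors as (x - (-2))(x - (-3)) = 0.
Roots r₁ = -2, r₂ = -3 (distinct).
General solution: b(n) = A·(-2)^n + B·(-3)^n.
From b(0) = -1: A + B = -1.
From b(1) = -6: -2A - 3B = -6.
Solving: A = -9, B = 8.
So b(n) = - 9 \left(-2\right)^{n} + 8 \left(-3\right)^{n}.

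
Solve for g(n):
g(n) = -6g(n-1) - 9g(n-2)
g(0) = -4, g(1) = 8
Characteristic equation: x² + 6x + 9 = 0, which is (x - (-3))².
Repeated root r = -3.
General solution: g(n) = (A + Bn)·(-3)^n.
From g(0) = -4: A = -4.
From g(1) = 8: (A + B)·(-3) = 8 ⇒ B = \frac{4}{3}.
So g(n) = \left(\frac{4 n}{3} - 4\right) \cdot (-3)^n.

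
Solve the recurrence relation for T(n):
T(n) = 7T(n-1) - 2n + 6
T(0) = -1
First-order linear with linear forcing.
Homogeneous solution: T_h(n) = A·(7)^n.
Try particular T_p(n) = pn + q. Substituting:
  pn + q = 7(p(n-1) + q) - 2n + 6.
Matching the n-coefficient: p = 7p - 2 ⇒ p = \frac{1}{3}.
Matching constants: q = -7p + 7q + 6 ⇒ q = - \frac{11}{18}.
General: T(n) = A·(7)^n + \frac{n}{3} - \frac{11}{18}.
Apply T(0) = -1: A - \frac{11}{18} = -1 ⇒ A = - \frac{7}{18}.
So T(n) = - \frac{7 \cdot 7^{n}}{18} + \frac{n}{3} - \frac{11}{18}.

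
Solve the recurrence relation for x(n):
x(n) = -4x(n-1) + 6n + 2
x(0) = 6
First-order linear with linear forcing.
Homogeneous solution: x_h(n) = A·(-4)^n.
Try particular x_p(n) = pn + q. Substituting:
  pn + q = -4(p(n-1) + q) + 6n + 2.
Matching the n-coefficient: p = -4p + 6 ⇒ p = \frac{6}{5}.
Matching constants: q = 4p - 4q + 2 ⇒ q = \frac{34}{25}.
General: x(n) = A·(-4)^n + \frac{6 n}{5} + \frac{34}{25}.
Apply x(0) = 6: A + \frac{34}{25} = 6 ⇒ A = \frac{116}{25}.
So x(n) = \frac{116 \left(-4\right)^{n}}{25} + \frac{6 n}{5} + \frac{34}{25}.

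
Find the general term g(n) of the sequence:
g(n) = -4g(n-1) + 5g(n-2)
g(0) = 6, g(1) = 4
Characteristic equation: x² + 4x - 5 = 0, which factors as (x - (-5))(x - (1)) = 0.
Roots r₁ = -5, r₂ = 1 (distinct).
General solution: g(n) = A·(-5)^n + B·(1)^n.
From g(0) = 6: A + B = 6.
From g(1) = 4: -5A + B = 4.
Solving: A = \frac{1}{3}, B = \frac{17}{3}.
So g(n) = \frac{\left(-5\right)^{n}}{3} + \frac{17}{3}.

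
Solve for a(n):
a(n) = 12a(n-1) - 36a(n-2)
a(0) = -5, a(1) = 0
Characteristic equation: x² - 12x + 36 = 0, which is (x - (6))².
Repeated root r = 6.
General solution: a(n) = (A + Bn)·(6)^n.
From a(0) = -5: A = -5.
From a(1) = 0: (A + B)·(6) = 0 ⇒ B = 5.
So a(n) = \left(5 n - 5\right) \cdot (6)^n.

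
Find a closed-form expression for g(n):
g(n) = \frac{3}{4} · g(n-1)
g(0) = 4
Pure geometric recurrence with ratio \frac{3}{4}.
By induction g(n) = g(0) · (\frac{3}{4})^n = 4 \left(\frac{3}{4}\right)^{n}.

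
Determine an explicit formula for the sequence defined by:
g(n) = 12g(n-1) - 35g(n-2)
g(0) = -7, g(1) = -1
Characteristic equation: x² - 12x + 35 = 0, which factors as (x - (7))(x - (5)) = 0.
Roots r₁ = 7, r₂ = 5 (distinct).
General solution: g(n) = A·(7)^n + B·(5)^n.
From g(0) = -7: A + B = -7.
From g(1) = -1: 7A + 5B = -1.
Solving: A = 17, B = -24.
So g(n) = - 24 \cdot 5^{n} + 17 \cdot 7^{n}.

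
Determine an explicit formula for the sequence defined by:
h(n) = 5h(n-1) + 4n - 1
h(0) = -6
First-order linear with linear forcing.
Homogeneous solution: h_h(n) = A·(5)^n.
Try particular h_p(n) = pn + q. Substituting:
  pn + q = 5(p(n-1) + q) + 4n - 1.
Matching the n-coefficient: p = 5p + 4 ⇒ p = -1.
Matching constants: q = -5p + 5q - 1 ⇒ q = -1.
General: h(n) = A·(5)^n - n - 1.
Apply h(0) = -6: A - 1 = -6 ⇒ A = -5.
So h(n) = - 5 \cdot 5^{n} - n - 1.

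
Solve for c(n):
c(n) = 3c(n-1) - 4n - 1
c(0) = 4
First-order linear with linear forcing.
Homogeneous solution: c_h(n) = A·(3)^n.
Try particular c_p(n) = pn + q. Substituting:
  pn + q = 3(p(n-1) + q) - 4n - 1.
Matching the n-coefficient: p = 3p - 4 ⇒ p = 2.
Matching constants: q = -3p + 3q - 1 ⇒ q = \frac{7}{2}.
General: c(n) = A·(3)^n + 2 n + \frac{7}{2}.
Apply c(0) = 4: A + \frac{7}{2} = 4 ⇒ A = \frac{1}{2}.
So c(n) = \frac{3^{n}}{2} + 2 n + \frac{7}{2}.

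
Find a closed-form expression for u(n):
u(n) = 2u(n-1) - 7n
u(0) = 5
First-order linear with linear forcing.
Homogeneous solution: u_h(n) = A·(2)^n.
Try particular u_p(n) = pn + q. Substituting:
  pn + q = 2(p(n-1) + q) - 7n.
Matching the n-coefficient: p = 2p - 7 ⇒ p = 7.
Matching constants: q = -2p + 2q ⇒ q = 14.
General: u(n) = A·(2)^n + 7 n + 14.
Apply u(0) = 5: A + 14 = 5 ⇒ A = -9.
So u(n) = - 9 \cdot 2^{n} + 7 n + 14.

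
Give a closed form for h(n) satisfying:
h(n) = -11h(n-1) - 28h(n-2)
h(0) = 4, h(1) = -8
Characteristic equation: x² + 11x + 28 = 0, which factors as (x - (-7))(x - (-4)) = 0.
Roots r₁ = -7, r₂ = -4 (distinct).
General solution: h(n) = A·(-7)^n + B·(-4)^n.
From h(0) = 4: A + B = 4.
From h(1) = -8: -7A - 4B = -8.
Solving: A = - \frac{8}{3}, B = \frac{20}{3}.
So h(n) = \frac{20 \left(-4\right)^{n}}{3} - \frac{8 \left(-7\right)^{n}}{3}.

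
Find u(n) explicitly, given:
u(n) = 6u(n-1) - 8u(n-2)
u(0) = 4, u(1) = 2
Characteristic equation: x² - 6x + 8 = 0, which factors as (x - (4))(x - (2)) = 0.
Roots r₁ = 4, r₂ = 2 (distinct).
General solution: u(n) = A·(4)^n + B·(2)^n.
From u(0) = 4: A + B = 4.
From u(1) = 2: 4A + 2B = 2.
Solving: A = -3, B = 7.
So u(n) = 7 \cdot 2^{n} - 3 \cdot 4^{n}.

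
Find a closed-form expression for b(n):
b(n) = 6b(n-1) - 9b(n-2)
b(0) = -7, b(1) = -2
Characteristic equation: x² - 6x + 9 = 0, which is (x - (3))².
Repeated root r = 3.
General solution: b(n) = (A + Bn)·(3)^n.
From b(0) = -7: A = -7.
From b(1) = -2: (A + B)·(3) = -2 ⇒ B = \frac{19}{3}.
So b(n) = \left(\frac{19 n}{3} - 7\right) \cdot (3)^n.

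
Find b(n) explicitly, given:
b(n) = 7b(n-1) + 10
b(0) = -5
First-order linear non-homogeneous.
Homogeneous solution: b_h(n) = A·(7)^n.
Try constant particular solution b_p = K: K = 7K + 10 ⇒ K = - \frac{5}{3}.
General: b(n) = A·(7)^n - \frac{5}{3}.
Apply b(0) = -5: A - \frac{5}{3} = -5 ⇒ A = - \frac{10}{3}.
So b(n) = - \frac{10 \cdot 7^{n}}{3} - \frac{5}{3}.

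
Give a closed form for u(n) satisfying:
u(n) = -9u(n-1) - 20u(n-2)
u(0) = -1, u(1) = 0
Characteristic equation: x² + 9x + 20 = 0, which factors as (x - (-5))(x - (-4)) = 0.
Roots r₁ = -5, r₂ = -4 (distinct).
General solution: u(n) = A·(-5)^n + B·(-4)^n.
From u(0) = -1: A + B = -1.
From u(1) = 0: -5A - 4B = 0.
Solving: A = 4, B = -5.
So u(n) = - 5 \left(-4\right)^{n} + 4 \left(-5\right)^{n}.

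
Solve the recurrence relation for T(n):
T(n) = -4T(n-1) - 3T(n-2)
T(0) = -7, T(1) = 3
Characteristic equation: x² + 4x + 3 = 0, which factors as (x - (-1))(x - (-3)) = 0.
Roots r₁ = -1, r₂ = -3 (distinct).
General solution: T(n) = A·(-1)^n + B·(-3)^n.
From T(0) = -7: A + B = -7.
From T(1) = 3: -A - 3B = 3.
Solving: A = -9, B = 2.
So T(n) = - 9 \left(-1\right)^{n} + 2 \left(-3\right)^{n}.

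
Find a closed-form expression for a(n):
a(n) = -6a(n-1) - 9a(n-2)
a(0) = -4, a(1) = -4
Characteristic equation: x² + 6x + 9 = 0, which is (x - (-3))².
Repeated root r = -3.
General solution: a(n) = (A + Bn)·(-3)^n.
From a(0) = -4: A = -4.
From a(1) = -4: (A + B)·(-3) = -4 ⇒ B = \frac{16}{3}.
So a(n) = \left(\frac{16 n}{3} - 4\right) \cdot (-3)^n.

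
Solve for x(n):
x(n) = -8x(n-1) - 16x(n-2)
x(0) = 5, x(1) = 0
Characteristic equation: x² + 8x + 16 = 0, which is (x - (-4))².
Repeated root r = -4.
General solution: x(n) = (A + Bn)·(-4)^n.
From x(0) = 5: A = 5.
From x(1) = 0: (A + B)·(-4) = 0 ⇒ B = -5.
So x(n) = \left(5 - 5 n\right) \cdot (-4)^n.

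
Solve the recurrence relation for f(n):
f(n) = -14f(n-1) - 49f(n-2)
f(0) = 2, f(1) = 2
Characteristic equation: x² + 14x + 49 = 0, which is (x - (-7))².
Repeated root r = -7.
General solution: f(n) = (A + Bn)·(-7)^n.
From f(0) = 2: A = 2.
From f(1) = 2: (A + B)·(-7) = 2 ⇒ B = - \frac{16}{7}.
So f(n) = \left(2 - \frac{16 n}{7}\right) \cdot (-7)^n.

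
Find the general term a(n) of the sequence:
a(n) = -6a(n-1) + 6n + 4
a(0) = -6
First-order linear with linear forcing.
Homogeneous solution: a_h(n) = A·(-6)^n.
Try particular a_p(n) = pn + q. Substituting:
  pn + q = -6(p(n-1) + q) + 6n + 4.
Matching the n-coefficient: p = -6p + 6 ⇒ p = \frac{6}{7}.
Matching constants: q = 6p - 6q + 4 ⇒ q = \frac{64}{49}.
General: a(n) = A·(-6)^n + \frac{6 n}{7} + \frac{64}{49}.
Apply a(0) = -6: A + \frac{64}{49} = -6 ⇒ A = - \frac{358}{49}.
So a(n) = - \frac{358 \left(-6\right)^{n}}{49} + \frac{6 n}{7} + \frac{64}{49}.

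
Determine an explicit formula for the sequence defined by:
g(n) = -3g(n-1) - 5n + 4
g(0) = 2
First-order linear with linear forcing.
Homogeneous solution: g_h(n) = A·(-3)^n.
Try particular g_p(n) = pn + q. Substituting:
  pn + q = -3(p(n-1) + q) - 5n + 4.
Matching the n-coefficient: p = -3p - 5 ⇒ p = - \frac{5}{4}.
Matching constants: q = 3p - 3q + 4 ⇒ q = \frac{1}{16}.
General: g(n) = A·(-3)^n - \frac{5 n}{4} + \frac{1}{16}.
Apply g(0) = 2: A + \frac{1}{16} = 2 ⇒ A = \frac{31}{16}.
So g(n) = \frac{31 \left(-3\right)^{n}}{16} - \frac{5 n}{4} + \frac{1}{16}.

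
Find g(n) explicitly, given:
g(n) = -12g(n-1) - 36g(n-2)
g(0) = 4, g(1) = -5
Characteristic equation: x² + 12x + 36 = 0, which is (x - (-6))².
Repeated root r = -6.
General solution: g(n) = (A + Bn)·(-6)^n.
From g(0) = 4: A = 4.
From g(1) = -5: (A + B)·(-6) = -5 ⇒ B = - \frac{19}{6}.
So g(n) = \left(4 - \frac{19 n}{6}\right) \cdot (-6)^n.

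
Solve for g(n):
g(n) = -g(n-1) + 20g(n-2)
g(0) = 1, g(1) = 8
Characteristic equation: x² + x - 20 = 0, which factors as (x - (4))(x - (-5)) = 0.
Roots r₁ = 4, r₂ = -5 (distinct).
General solution: g(n) = A·(4)^n + B·(-5)^n.
From g(0) = 1: A + B = 1.
From g(1) = 8: 4A - 5B = 8.
Solving: A = \frac{13}{9}, B = - \frac{4}{9}.
So g(n) = - \frac{4 \left(-5\right)^{n}}{9} + \frac{13 \cdot 4^{n}}{9}.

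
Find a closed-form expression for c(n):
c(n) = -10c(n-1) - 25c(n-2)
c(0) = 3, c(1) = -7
Characteristic equation: x² + 10x + 25 = 0, which is (x - (-5))².
Repeated root r = -5.
General solution: c(n) = (A + Bn)·(-5)^n.
From c(0) = 3: A = 3.
From c(1) = -7: (A + B)·(-5) = -7 ⇒ B = - \frac{8}{5}.
So c(n) = \left(3 - \frac{8 n}{5}\right) \cdot (-5)^n.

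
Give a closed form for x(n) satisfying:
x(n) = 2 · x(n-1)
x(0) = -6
Pure geometric recurrence with ratio 2.
By induction x(n) = x(0) · (2)^n = - 6 \cdot 2^{n}.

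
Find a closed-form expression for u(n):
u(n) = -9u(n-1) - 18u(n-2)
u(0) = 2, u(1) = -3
Characteristic equation: x² + 9x + 18 = 0, which factors as (x - (-3))(x - (-6)) = 0.
Roots r₁ = -3, r₂ = -6 (distinct).
General solution: u(n) = A·(-3)^n + B·(-6)^n.
From u(0) = 2: A + B = 2.
From u(1) = -3: -3A - 6B = -3.
Solving: A = 3, B = -1.
So u(n) = 3 \left(-3\right)^{n} - \left(-6\right)^{n}.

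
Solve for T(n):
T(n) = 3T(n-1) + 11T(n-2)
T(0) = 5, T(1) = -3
Characteristic equation: x² - 3x - 11 = 0.
Discriminant Δ = (3)² + 4·(11) = 53.
Roots r₁,₂ = (3 ± √53)/2, so r₁ = \frac{3}{2} + \frac{\sqrt{53}}{2}, r₂ = \frac{3}{2} - \frac{\sqrt{53}}{2}.
General solution: T(n) = A·r₁^n + B·r₂^n.
From the initial conditions, A + B = 5 and r₁A + r₂B = -3.
Since r₁ - r₂ = √53: A = (-3 - (5)r₂)/√53 = \frac{5}{2} - \frac{21 \sqrt{53}}{106}, and B = 5 - A = \frac{21 \sqrt{53}}{106} + \frac{5}{2}.
So T(n) = \left(\frac{5}{2} - \frac{21 \sqrt{53}}{106}\right)\left(\frac{3}{2} + \frac{\sqrt{53}}{2}\right)^n + \left(\frac{21 \sqrt{53}}{106} + \frac{5}{2}\right)\left(\frac{3}{2} - \frac{\sqrt{53}}{2}\right)^n.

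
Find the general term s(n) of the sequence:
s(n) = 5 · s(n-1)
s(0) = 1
Pure geometric recurrence with ratio 5.
By induction s(n) = s(0) · (5)^n = 5^{n}.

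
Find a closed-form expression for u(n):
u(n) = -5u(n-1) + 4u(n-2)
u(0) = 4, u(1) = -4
Characteristic equation: x² + 5x - 4 = 0.
Discriminant Δ = (-5)² + 4·(4) = 41.
Roots r₁,₂ = (-5 ± √41)/2, so r₁ = - \frac{5}{2} + \frac{\sqrt{41}}{2}, r₂ = - \frac{\sqrt{41}}{2} - \frac{5}{2}.
General solution: u(n) = A·r₁^n + B·r₂^n.
From the initial conditions, A + B = 4 and r₁A + r₂B = -4.
Since r₁ - r₂ = √41: A = (-4 - (4)r₂)/√41 = \frac{6 \sqrt{41}}{41} + 2, and B = 4 - A = 2 - \frac{6 \sqrt{41}}{41}.
So u(n) = \left(\frac{6 \sqrt{41}}{41} + 2\right)\left(- \frac{5}{2} + \frac{\sqrt{41}}{2}\right)^n + \left(2 - \frac{6 \sqrt{41}}{41}\right)\left(- \frac{\sqrt{41}}{2} - \frac{5}{2}\right)^n.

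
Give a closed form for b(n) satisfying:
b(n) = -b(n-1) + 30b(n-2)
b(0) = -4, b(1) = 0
Characteristic equation: x² + x - 30 = 0, which factors as (x - (-6))(x - (5)) = 0.
Roots r₁ = -6, r₂ = 5 (distinct).
General solution: b(n) = A·(-6)^n + B·(5)^n.
From b(0) = -4: A + B = -4.
From b(1) = 0: -6A + 5B = 0.
Solving: A = - \frac{20}{11}, B = - \frac{24}{11}.
So b(n) = - \frac{20 \left(-6\right)^{n}}{11} - \frac{24 \cdot 5^{n}}{11}.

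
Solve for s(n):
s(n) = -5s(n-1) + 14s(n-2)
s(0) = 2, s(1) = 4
Characteristic equation: x² + 5x - 14 = 0, which factors as (x - (-7))(x - (2)) = 0.
Roots r₁ = -7, r₂ = 2 (distinct).
General solution: s(n) = A·(-7)^n + B·(2)^n.
From s(0) = 2: A + B = 2.
From s(1) = 4: -7A + 2B = 4.
Solving: A = 0, B = 2.
So s(n) = 2 \cdot 2^{n}.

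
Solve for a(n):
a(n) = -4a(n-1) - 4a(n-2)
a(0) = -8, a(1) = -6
Characteristic equation: x² + 4x + 4 = 0, which is (x - (-2))².
Repeated root r = -2.
General solution: a(n) = (A + Bn)·(-2)^n.
From a(0) = -8: A = -8.
From a(1) = -6: (A + B)·(-2) = -6 ⇒ B = 11.
So a(n) = \left(11 n - 8\right) \cdot (-2)^n.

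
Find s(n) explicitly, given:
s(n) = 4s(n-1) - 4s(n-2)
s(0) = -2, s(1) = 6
Characteristic equation: x² - 4x + 4 = 0, which is (x - (2))².
Repeated root r = 2.
General solution: s(n) = (A + Bn)·(2)^n.
From s(0) = -2: A = -2.
From s(1) = 6: (A + B)·(2) = 6 ⇒ B = 5.
So s(n) = \left(5 n - 2\right) \cdot (2)^n.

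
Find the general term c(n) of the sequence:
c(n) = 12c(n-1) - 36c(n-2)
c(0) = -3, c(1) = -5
Characteristic equation: x² - 12x + 36 = 0, which is (x - (6))².
Repeated root r = 6.
General solution: c(n) = (A + Bn)·(6)^n.
From c(0) = -3: A = -3.
From c(1) = -5: (A + B)·(6) = -5 ⇒ B = \frac{13}{6}.
So c(n) = \left(\frac{13 n}{6} - 3\right) \cdot (6)^n.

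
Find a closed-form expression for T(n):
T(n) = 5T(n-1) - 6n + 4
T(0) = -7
First-order linear with linear forcing.
Homogeneous solution: T_h(n) = A·(5)^n.
Try particular T_p(n) = pn + q. Substituting:
  pn + q = 5(p(n-1) + q) - 6n + 4.
Matching the n-coefficient: p = 5p - 6 ⇒ p = \frac{3}{2}.
Matching constants: q = -5p + 5q + 4 ⇒ q = \frac{7}{8}.
General: T(n) = A·(5)^n + \frac{3 n}{2} + \frac{7}{8}.
Apply T(0) = -7: A + \frac{7}{8} = -7 ⇒ A = - \frac{63}{8}.
So T(n) = - \frac{63 \cdot 5^{n}}{8} + \frac{3 n}{2} + \frac{7}{8}.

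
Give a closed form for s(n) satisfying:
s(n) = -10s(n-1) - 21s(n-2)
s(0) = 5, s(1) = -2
Characteristic equation: x² + 10x + 21 = 0, which factors as (x - (-3))(x - (-7)) = 0.
Roots r₁ = -3, r₂ = -7 (distinct).
General solution: s(n) = A·(-3)^n + B·(-7)^n.
From s(0) = 5: A + B = 5.
From s(1) = -2: -3A - 7B = -2.
Solving: A = \frac{33}{4}, B = - \frac{13}{4}.
So s(n) = \frac{33 \left(-3\right)^{n}}{4} - \frac{13 \left(-7\right)^{n}}{4}.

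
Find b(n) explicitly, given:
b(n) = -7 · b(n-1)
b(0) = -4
Pure geometric recurrence with ratio -7.
By induction b(n) = b(0) · (-7)^n = - 4 \left(-7\right)^{n}.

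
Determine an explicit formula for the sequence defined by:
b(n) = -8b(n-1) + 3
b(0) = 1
First-order linear non-homogeneous.
Homogeneous solution: b_h(n) = A·(-8)^n.
Try constant particular solution b_p = K: K = -8K + 3 ⇒ K = \frac{1}{3}.
General: b(n) = A·(-8)^n + \frac{1}{3}.
Apply b(0) = 1: A + \frac{1}{3} = 1 ⇒ A = \frac{2}{3}.
So b(n) = \frac{2 \left(-8\right)^{n}}{3} + \frac{1}{3}.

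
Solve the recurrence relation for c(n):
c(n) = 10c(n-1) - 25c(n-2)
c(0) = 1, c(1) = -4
Characteristic equation: x² - 10x + 25 = 0, which is (x - (5))².
Repeated root r = 5.
General solution: c(n) = (A + Bn)·(5)^n.
From c(0) = 1: A = 1.
From c(1) = -4: (A + B)·(5) = -4 ⇒ B = - \frac{9}{5}.
So c(n) = \left(1 - \frac{9 n}{5}\right) \cdot (5)^n.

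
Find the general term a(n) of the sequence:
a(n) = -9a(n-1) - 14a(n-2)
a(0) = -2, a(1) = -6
Characteristic equation: x² + 9x + 14 = 0, which factors as (x - (-7))(x - (-2)) = 0.
Roots r₁ = -7, r₂ = -2 (distinct).
General solution: a(n) = A·(-7)^n + B·(-2)^n.
From a(0) = -2: A + B = -2.
From a(1) = -6: -7A - 2B = -6.
Solving: A = 2, B = -4.
So a(n) = - 4 \left(-2\right)^{n} + 2 \left(-7\right)^{n}.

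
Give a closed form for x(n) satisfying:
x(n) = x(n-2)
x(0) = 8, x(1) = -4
Characteristic equation: x² - 1 = 0, which factors as (x - (-1))(x - (1)) = 0.
Roots r₁ = -1, r₂ = 1 (distinct).
General solution: x(n) = A·(-1)^n + B·(1)^n.
From x(0) = 8: A + B = 8.
From x(1) = -4: -A + B = -4.
Solving: A = 6, B = 2.
So x(n) = 6 \left(-1\right)^{n} + 2.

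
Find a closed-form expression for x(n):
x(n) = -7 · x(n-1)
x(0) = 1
Pure geometric recurrence with ratio -7.
By induction x(n) = x(0) · (-7)^n = \left(-7\right)^{n}.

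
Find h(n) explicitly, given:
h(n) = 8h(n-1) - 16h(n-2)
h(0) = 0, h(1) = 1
Characteristic equation: x² - 8x + 16 = 0, which is (x - (4))².
Repeated root r = 4.
General solution: h(n) = (A + Bn)·(4)^n.
From h(0) = 0: A = 0.
From h(1) = 1: (A + B)·(4) = 1 ⇒ B = \frac{1}{4}.
So h(n) = \left(\frac{n}{4}\right) \cdot (4)^n.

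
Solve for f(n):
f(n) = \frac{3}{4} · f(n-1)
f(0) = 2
Pure geometric recurrence with ratio \frac{3}{4}.
By induction f(n) = f(0) · (\frac{3}{4})^n = 2 \left(\frac{3}{4}\right)^{n}.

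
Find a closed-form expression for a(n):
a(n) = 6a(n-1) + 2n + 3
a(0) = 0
First-order linear with linear forcing.
Homogeneous solution: a_h(n) = A·(6)^n.
Try particular a_p(n) = pn + q. Substituting:
  pn + q = 6(p(n-1) + q) + 2n + 3.
Matching the n-coefficient: p = 6p + 2 ⇒ p = - \frac{2}{5}.
Matching constants: q = -6p + 6q + 3 ⇒ q = - \frac{27}{25}.
General: a(n) = A·(6)^n - \frac{2 n}{5} - \frac{27}{25}.
Apply a(0) = 0: A - \frac{27}{25} = 0 ⇒ A = \frac{27}{25}.
So a(n) = \frac{27 \cdot 6^{n}}{25} - \frac{2 n}{5} - \frac{27}{25}.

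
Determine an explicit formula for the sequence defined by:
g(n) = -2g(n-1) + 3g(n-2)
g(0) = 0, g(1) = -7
Characteristic equation: x² + 2x - 3 = 0, which factors as (x - (1))(x - (-3)) = 0.
Roots r₁ = 1, r₂ = -3 (distinct).
General solution: g(n) = A·(1)^n + B·(-3)^n.
From g(0) = 0: A + B = 0.
From g(1) = -7: A - 3B = -7.
Solving: A = - \frac{7}{4}, B = \frac{7}{4}.
So g(n) = \frac{7 \left(-3\right)^{n}}{4} - \frac{7}{4}.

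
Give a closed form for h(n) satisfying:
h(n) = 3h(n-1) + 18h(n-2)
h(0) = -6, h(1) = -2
Characteristic equation: x² - 3x - 18 = 0, which factors as (x - (6))(x - (-3)) = 0.
Roots r₁ = 6, r₂ = -3 (distinct).
General solution: h(n) = A·(6)^n + B·(-3)^n.
From h(0) = -6: A + B = -6.
From h(1) = -2: 6A - 3B = -2.
Solving: A = - \frac{20}{9}, B = - \frac{34}{9}.
So h(n) = - \frac{34 \left(-3\right)^{n}}{9} - \frac{20 \cdot 6^{n}}{9}.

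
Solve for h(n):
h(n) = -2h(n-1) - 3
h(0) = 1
First-order linear non-homogeneous.
Homogeneous solution: h_h(n) = A·(-2)^n.
Try constant particular solution h_p = K: K = -2K - 3 ⇒ K = -1.
General: h(n) = A·(-2)^n - 1.
Apply h(0) = 1: A - 1 = 1 ⇒ A = 2.
So h(n) = 2 \left(-2\right)^{n} - 1.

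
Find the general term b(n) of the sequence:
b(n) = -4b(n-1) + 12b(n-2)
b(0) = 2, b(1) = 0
Characteristic equation: x² + 4x - 12 = 0, which factors as (x - (-6))(x - (2)) = 0.
Roots r₁ = -6, r₂ = 2 (distinct).
General solution: b(n) = A·(-6)^n + B·(2)^n.
From b(0) = 2: A + B = 2.
From b(1) = 0: -6A + 2B = 0.
Solving: A = \frac{1}{2}, B = \frac{3}{2}.
So b(n) = \frac{\left(-6\right)^{n}}{2} + \frac{3 \cdot 2^{n}}{2}.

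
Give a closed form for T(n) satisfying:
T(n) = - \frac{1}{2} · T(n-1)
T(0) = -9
Pure geometric recurrence with ratio - \frac{1}{2}.
By induction T(n) = T(0) · (- \frac{1}{2})^n = - 9 \left(- \frac{1}{2}\right)^{n}.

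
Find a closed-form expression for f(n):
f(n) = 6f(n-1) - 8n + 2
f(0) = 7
First-order linear with linear forcing.
Homogeneous solution: f_h(n) = A·(6)^n.
Try particular f_p(n) = pn + q. Substituting:
  pn + q = 6(p(n-1) + q) - 8n + 2.
Matching the n-coefficient: p = 6p - 8 ⇒ p = \frac{8}{5}.
Matching constants: q = -6p + 6q + 2 ⇒ q = \frac{38}{25}.
General: f(n) = A·(6)^n + \frac{8 n}{5} + \frac{38}{25}.
Apply f(0) = 7: A + \frac{38}{25} = 7 ⇒ A = \frac{137}{25}.
So f(n) = \frac{137 \cdot 6^{n}}{25} + \frac{8 n}{5} + \frac{38}{25}.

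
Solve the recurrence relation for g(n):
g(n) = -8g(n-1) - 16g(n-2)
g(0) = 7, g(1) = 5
Characteristic equation: x² + 8x + 16 = 0, which is (x - (-4))².
Repeated root r = -4.
General solution: g(n) = (A + Bn)·(-4)^n.
From g(0) = 7: A = 7.
From g(1) = 5: (A + B)·(-4) = 5 ⇒ B = - \frac{33}{4}.
So g(n) = \left(7 - \frac{33 n}{4}\right) \cdot (-4)^n.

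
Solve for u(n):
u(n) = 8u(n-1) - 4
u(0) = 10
First-order linear non-homogeneous.
Homogeneous solution: u_h(n) = A·(8)^n.
Try constant particular solution u_p = K: K = 8K - 4 ⇒ K = \frac{4}{7}.
General: u(n) = A·(8)^n + \frac{4}{7}.
Apply u(0) = 10: A + \frac{4}{7} = 10 ⇒ A = \frac{66}{7}.
So u(n) = \frac{66 \cdot 8^{n}}{7} + \frac{4}{7}.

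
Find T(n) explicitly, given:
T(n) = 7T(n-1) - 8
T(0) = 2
First-order linear non-homogeneous.
Homogeneous solution: T_h(n) = A·(7)^n.
Try constant particular solution T_p = K: K = 7K - 8 ⇒ K = \frac{4}{3}.
General: T(n) = A·(7)^n + \frac{4}{3}.
Apply T(0) = 2: A + \frac{4}{3} = 2 ⇒ A = \frac{2}{3}.
So T(n) = \frac{2 \cdot 7^{n}}{3} + \frac{4}{3}.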